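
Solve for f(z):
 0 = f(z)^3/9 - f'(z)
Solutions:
 f(z) = -3*sqrt(2)*sqrt(-1/(C1 + z))/2
 f(z) = 3*sqrt(2)*sqrt(-1/(C1 + z))/2


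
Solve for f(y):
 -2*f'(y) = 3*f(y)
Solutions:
 f(y) = C1*exp(-3*y/2)


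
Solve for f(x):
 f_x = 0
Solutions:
 f(x) = C1


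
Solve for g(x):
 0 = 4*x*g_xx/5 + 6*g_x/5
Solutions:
 g(x) = C1 + C2/sqrt(x)


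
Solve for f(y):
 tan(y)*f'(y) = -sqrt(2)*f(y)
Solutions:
 f(y) = C1/sin(y)^(sqrt(2))


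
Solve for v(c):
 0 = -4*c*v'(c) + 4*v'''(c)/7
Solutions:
 v(c) = C1 + Integral(C2*airyai(7^(1/3)*c) + C3*airybi(7^(1/3)*c), c)


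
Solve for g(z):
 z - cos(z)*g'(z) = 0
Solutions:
 g(z) = C1 + Integral(z/cos(z), z)


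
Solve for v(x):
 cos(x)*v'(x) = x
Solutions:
 v(x) = C1 + Integral(x/cos(x), x)


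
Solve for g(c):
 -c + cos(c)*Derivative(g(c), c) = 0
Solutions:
 g(c) = C1 + Integral(c/cos(c), c)


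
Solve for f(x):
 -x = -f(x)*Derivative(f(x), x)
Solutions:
 f(x) = -sqrt(C1 + x^2)
 f(x) = sqrt(C1 + x^2)


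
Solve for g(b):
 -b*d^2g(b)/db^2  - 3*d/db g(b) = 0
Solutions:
 g(b) = C1 + C2/b^2


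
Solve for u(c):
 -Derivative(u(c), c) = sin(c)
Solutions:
 u(c) = C1 + cos(c)


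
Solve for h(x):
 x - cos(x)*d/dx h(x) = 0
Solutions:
 h(x) = C1 + Integral(x/cos(x), x)


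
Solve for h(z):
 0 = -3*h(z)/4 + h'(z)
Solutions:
 h(z) = C1*exp(3*z/4)


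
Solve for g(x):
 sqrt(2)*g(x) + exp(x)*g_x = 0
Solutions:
 g(x) = C1*exp(sqrt(2)*exp(-x))


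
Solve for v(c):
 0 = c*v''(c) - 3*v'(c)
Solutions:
 v(c) = C1 + C2*c^4


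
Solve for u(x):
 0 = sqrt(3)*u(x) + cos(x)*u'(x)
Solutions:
 u(x) = C1*(sin(x) - 1)^(sqrt(3)/2)/(sin(x) + 1)^(sqrt(3)/2)


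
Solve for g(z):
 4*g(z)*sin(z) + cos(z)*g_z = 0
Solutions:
 g(z) = C1*cos(z)^4


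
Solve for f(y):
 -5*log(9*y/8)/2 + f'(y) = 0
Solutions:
 f(y) = C1 + 5*y*log(y)/2 - 15*y*log(2)/2 - 5*y/2 + 5*y*log(3)


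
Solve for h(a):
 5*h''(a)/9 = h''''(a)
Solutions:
 h(a) = C1 + C2*a + C3*exp(-sqrt(5)*a/3) + C4*exp(sqrt(5)*a/3)


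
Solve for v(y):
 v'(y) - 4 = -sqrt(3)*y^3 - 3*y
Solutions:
 v(y) = C1 - sqrt(3)*y^4/4 - 3*y^2/2 + 4*y


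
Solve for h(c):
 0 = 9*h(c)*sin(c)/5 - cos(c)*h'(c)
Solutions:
 h(c) = C1/cos(c)^(9/5)


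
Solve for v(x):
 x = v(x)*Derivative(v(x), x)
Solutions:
 v(x) = -sqrt(C1 + x^2)
 v(x) = sqrt(C1 + x^2)


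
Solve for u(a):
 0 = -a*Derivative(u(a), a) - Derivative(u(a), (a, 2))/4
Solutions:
 u(a) = C1 + C2*erf(sqrt(2)*a)


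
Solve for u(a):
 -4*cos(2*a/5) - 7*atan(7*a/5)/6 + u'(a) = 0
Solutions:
 u(a) = C1 + 7*a*atan(7*a/5)/6 - 5*log(49*a^2 + 25)/12 + 10*sin(2*a/5)


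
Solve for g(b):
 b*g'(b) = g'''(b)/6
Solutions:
 g(b) = C1 + Integral(C2*airyai(6^(1/3)*b) + C3*airybi(6^(1/3)*b), b)


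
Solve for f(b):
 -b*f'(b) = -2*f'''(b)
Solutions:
 f(b) = C1 + Integral(C2*airyai(2^(2/3)*b/2) + C3*airybi(2^(2/3)*b/2), b)


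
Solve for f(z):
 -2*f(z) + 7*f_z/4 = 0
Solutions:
 f(z) = C1*exp(8*z/7)


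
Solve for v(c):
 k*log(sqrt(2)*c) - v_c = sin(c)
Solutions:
 v(c) = C1 + c*k*(log(c) - 1) + c*k*log(2)/2 + cos(c)


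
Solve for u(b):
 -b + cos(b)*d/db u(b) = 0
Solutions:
 u(b) = C1 + Integral(b/cos(b), b)


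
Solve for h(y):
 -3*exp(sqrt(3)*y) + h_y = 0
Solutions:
 h(y) = C1 + sqrt(3)*exp(sqrt(3)*y)


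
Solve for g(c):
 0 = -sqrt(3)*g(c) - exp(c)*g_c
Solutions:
 g(c) = C1*exp(sqrt(3)*exp(-c))


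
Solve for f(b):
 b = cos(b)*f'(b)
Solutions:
 f(b) = C1 + Integral(b/cos(b), b)


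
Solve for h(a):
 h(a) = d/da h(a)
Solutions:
 h(a) = C1*exp(a)


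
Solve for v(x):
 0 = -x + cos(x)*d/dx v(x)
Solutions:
 v(x) = C1 + Integral(x/cos(x), x)


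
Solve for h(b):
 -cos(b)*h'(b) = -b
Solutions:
 h(b) = C1 + Integral(b/cos(b), b)


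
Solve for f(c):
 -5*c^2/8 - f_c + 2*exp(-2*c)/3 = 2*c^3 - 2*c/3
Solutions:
 f(c) = C1 - c^4/2 - 5*c^3/24 + c^2/3 - exp(-2*c)/3


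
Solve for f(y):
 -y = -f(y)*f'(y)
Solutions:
 f(y) = -sqrt(C1 + y^2)
 f(y) = sqrt(C1 + y^2)


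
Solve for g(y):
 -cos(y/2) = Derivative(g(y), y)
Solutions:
 g(y) = C1 - 2*sin(y/2)


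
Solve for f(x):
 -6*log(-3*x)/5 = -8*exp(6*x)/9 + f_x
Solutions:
 f(x) = C1 - 6*x*log(-x)/5 + 6*x*(1 - log(3))/5 + 4*exp(6*x)/27


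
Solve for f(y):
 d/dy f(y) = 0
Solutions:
 f(y) = C1


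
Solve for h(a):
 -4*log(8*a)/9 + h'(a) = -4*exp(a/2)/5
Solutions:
 h(a) = C1 + 4*a*log(a)/9 + 4*a*(-1 + 3*log(2))/9 - 8*exp(a/2)/5


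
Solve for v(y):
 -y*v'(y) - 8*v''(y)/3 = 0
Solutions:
 v(y) = C1 + C2*erf(sqrt(3)*y/4)


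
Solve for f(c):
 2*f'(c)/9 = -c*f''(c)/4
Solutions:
 f(c) = C1 + C2*c^(1/9)


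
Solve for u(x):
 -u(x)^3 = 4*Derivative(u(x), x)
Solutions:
 u(x) = -sqrt(2)*sqrt(-1/(C1 - x))
 u(x) = sqrt(2)*sqrt(-1/(C1 - x))


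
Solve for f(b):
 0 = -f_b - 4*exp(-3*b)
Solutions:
 f(b) = C1 + 4*exp(-3*b)/3


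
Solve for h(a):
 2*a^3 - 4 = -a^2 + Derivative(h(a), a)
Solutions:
 h(a) = C1 + a^4/2 + a^3/3 - 4*a


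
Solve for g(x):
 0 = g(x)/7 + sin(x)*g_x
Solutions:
 g(x) = C1*(cos(x) + 1)^(1/14)/(cos(x) - 1)^(1/14)


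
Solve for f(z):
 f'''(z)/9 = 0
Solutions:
 f(z) = C1 + C2*z + C3*z^2


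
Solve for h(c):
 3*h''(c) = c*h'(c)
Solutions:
 h(c) = C1 + C2*erfi(sqrt(6)*c/6)


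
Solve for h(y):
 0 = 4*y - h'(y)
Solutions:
 h(y) = C1 + 2*y^2


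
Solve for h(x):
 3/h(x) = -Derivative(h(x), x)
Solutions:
 h(x) = -sqrt(C1 - 6*x)
 h(x) = sqrt(C1 - 6*x)


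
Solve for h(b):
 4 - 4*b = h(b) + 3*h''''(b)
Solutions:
 h(b) = -4*b + (C1*sin(sqrt(2)*3^(3/4)*b/6) + C2*cos(sqrt(2)*3^(3/4)*b/6))*exp(-sqrt(2)*3^(3/4)*b/6) + (C3*sin(sqrt(2)*3^(3/4)*b/6) + C4*cos(sqrt(2)*3^(3/4)*b/6))*exp(sqrt(2)*3^(3/4)*b/6) + 4


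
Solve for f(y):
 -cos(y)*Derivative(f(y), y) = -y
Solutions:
 f(y) = C1 + Integral(y/cos(y), y)


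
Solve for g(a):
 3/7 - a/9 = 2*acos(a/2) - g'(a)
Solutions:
 g(a) = C1 + a^2/18 + 2*a*acos(a/2) - 3*a/7 - 2*sqrt(4 - a^2)


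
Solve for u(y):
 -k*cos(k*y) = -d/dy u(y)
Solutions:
 u(y) = C1 + sin(k*y)


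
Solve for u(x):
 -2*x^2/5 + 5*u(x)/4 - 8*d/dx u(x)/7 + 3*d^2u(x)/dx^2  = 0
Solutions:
 u(x) = 8*x^2/25 + 512*x/875 + (C1*sin(sqrt(671)*x/42) + C2*cos(sqrt(671)*x/42))*exp(4*x/21) - 30656/30625


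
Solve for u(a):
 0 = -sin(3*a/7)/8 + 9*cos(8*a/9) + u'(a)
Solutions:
 u(a) = C1 - 81*sin(8*a/9)/8 - 7*cos(3*a/7)/24


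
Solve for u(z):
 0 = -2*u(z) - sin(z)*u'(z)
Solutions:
 u(z) = C1*(cos(z) + 1)/(cos(z) - 1)


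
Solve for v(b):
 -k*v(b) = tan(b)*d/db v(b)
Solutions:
 v(b) = C1*exp(-k*log(sin(b)))


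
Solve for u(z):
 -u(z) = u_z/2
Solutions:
 u(z) = C1*exp(-2*z)


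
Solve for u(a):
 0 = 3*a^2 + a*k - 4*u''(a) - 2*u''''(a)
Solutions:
 u(a) = C1 + C2*a + C3*sin(sqrt(2)*a) + C4*cos(sqrt(2)*a) + a^4/16 + a^3*k/24 - 3*a^2/8


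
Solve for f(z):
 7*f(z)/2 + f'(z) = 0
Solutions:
 f(z) = C1*exp(-7*z/2)


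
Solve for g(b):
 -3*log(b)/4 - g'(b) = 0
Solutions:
 g(b) = C1 - 3*b*log(b)/4 + 3*b/4


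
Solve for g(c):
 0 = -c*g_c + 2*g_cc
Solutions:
 g(c) = C1 + C2*erfi(c/2)


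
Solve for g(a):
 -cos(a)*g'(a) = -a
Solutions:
 g(a) = C1 + Integral(a/cos(a), a)


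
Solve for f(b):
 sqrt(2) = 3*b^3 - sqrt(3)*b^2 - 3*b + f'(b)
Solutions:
 f(b) = C1 - 3*b^4/4 + sqrt(3)*b^3/3 + 3*b^2/2 + sqrt(2)*b


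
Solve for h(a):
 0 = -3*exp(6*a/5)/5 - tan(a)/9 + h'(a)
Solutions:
 h(a) = C1 + exp(6*a/5)/2 - log(cos(a))/9


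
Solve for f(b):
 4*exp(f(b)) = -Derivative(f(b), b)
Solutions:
 f(b) = log(1/(C1 + 4*b))


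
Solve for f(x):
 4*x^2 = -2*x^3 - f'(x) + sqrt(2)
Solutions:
 f(x) = C1 - x^4/2 - 4*x^3/3 + sqrt(2)*x


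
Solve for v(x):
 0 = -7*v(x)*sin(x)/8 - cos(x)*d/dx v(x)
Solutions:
 v(x) = C1*cos(x)^(7/8)


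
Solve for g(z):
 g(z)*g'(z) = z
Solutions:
 g(z) = -sqrt(C1 + z^2)
 g(z) = sqrt(C1 + z^2)


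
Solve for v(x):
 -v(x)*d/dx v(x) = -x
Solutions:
 v(x) = -sqrt(C1 + x^2)
 v(x) = sqrt(C1 + x^2)


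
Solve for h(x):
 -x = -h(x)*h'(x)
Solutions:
 h(x) = -sqrt(C1 + x^2)
 h(x) = sqrt(C1 + x^2)


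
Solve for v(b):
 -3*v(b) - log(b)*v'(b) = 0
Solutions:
 v(b) = C1*exp(-3*li(b))


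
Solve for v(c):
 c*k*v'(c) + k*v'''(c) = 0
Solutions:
 v(c) = C1 + Integral(C2*airyai(-c) + C3*airybi(-c), c)


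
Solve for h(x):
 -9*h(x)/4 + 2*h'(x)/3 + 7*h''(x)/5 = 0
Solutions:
 h(x) = C1*exp(x*(-10 + sqrt(2935))/42) + C2*exp(-x*(10 + sqrt(2935))/42)


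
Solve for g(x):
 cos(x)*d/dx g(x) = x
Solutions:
 g(x) = C1 + Integral(x/cos(x), x)


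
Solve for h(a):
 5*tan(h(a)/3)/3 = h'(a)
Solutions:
 h(a) = -3*asin(C1*exp(5*a/9)) + 3*pi
 h(a) = 3*asin(C1*exp(5*a/9))


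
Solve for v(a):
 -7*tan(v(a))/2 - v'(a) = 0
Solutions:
 v(a) = pi - asin(C1*exp(-7*a/2))
 v(a) = asin(C1*exp(-7*a/2))


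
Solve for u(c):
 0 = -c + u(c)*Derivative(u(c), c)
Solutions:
 u(c) = -sqrt(C1 + c^2)
 u(c) = sqrt(C1 + c^2)


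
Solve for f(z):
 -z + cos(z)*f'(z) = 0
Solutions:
 f(z) = C1 + Integral(z/cos(z), z)


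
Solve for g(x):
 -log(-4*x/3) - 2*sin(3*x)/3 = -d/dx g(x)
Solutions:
 g(x) = C1 + x*log(-x) - x*log(3) - x + 2*x*log(2) - 2*cos(3*x)/9


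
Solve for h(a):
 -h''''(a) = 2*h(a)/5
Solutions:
 h(a) = (C1*sin(10^(3/4)*a/10) + C2*cos(10^(3/4)*a/10))*exp(-10^(3/4)*a/10) + (C3*sin(10^(3/4)*a/10) + C4*cos(10^(3/4)*a/10))*exp(10^(3/4)*a/10)


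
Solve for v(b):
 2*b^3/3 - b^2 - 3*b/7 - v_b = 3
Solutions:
 v(b) = C1 + b^4/6 - b^3/3 - 3*b^2/14 - 3*b


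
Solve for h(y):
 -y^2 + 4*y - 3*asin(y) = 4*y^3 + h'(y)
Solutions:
 h(y) = C1 - y^4 - y^3/3 + 2*y^2 - 3*y*asin(y) - 3*sqrt(1 - y^2)


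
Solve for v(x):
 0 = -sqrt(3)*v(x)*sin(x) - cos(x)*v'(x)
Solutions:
 v(x) = C1*cos(x)^(sqrt(3))


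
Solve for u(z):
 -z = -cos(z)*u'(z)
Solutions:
 u(z) = C1 + Integral(z/cos(z), z)


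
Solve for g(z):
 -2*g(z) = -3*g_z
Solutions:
 g(z) = C1*exp(2*z/3)


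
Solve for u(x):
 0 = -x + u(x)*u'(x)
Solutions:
 u(x) = -sqrt(C1 + x^2)
 u(x) = sqrt(C1 + x^2)


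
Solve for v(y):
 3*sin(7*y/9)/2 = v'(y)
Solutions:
 v(y) = C1 - 27*cos(7*y/9)/14


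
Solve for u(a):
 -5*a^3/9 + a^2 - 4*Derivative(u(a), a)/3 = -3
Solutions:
 u(a) = C1 - 5*a^4/48 + a^3/4 + 9*a/4


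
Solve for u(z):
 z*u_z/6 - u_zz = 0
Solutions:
 u(z) = C1 + C2*erfi(sqrt(3)*z/6)


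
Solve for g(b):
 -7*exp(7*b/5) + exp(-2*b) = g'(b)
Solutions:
 g(b) = C1 - 5*exp(7*b/5) - exp(-2*b)/2


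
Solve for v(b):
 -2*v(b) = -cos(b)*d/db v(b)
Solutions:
 v(b) = C1*(sin(b) + 1)/(sin(b) - 1)


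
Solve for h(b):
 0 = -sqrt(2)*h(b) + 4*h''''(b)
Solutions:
 h(b) = C1*exp(-2^(5/8)*b/2) + C2*exp(2^(5/8)*b/2) + C3*sin(2^(5/8)*b/2) + C4*cos(2^(5/8)*b/2)


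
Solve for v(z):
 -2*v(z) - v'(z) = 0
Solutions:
 v(z) = C1*exp(-2*z)


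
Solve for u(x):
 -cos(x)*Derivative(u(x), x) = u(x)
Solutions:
 u(x) = C1*sqrt(sin(x) - 1)/sqrt(sin(x) + 1)


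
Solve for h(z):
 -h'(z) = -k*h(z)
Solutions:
 h(z) = C1*exp(k*z)


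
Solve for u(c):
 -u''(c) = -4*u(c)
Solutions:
 u(c) = C1*exp(-2*c) + C2*exp(2*c)


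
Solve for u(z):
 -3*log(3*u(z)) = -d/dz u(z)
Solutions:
 -Integral(1/(log(_y) + log(3)), (_y, u(z)))/3 = C1 - z


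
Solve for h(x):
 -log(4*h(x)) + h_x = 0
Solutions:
 -Integral(1/(log(_y) + 2*log(2)), (_y, h(x))) = C1 - x


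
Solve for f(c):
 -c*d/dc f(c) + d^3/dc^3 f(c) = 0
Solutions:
 f(c) = C1 + Integral(C2*airyai(c) + C3*airybi(c), c)


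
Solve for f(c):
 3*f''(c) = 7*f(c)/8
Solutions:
 f(c) = C1*exp(-sqrt(42)*c/12) + C2*exp(sqrt(42)*c/12)


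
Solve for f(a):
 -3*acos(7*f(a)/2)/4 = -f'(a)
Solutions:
 Integral(1/acos(7*_y/2), (_y, f(a))) = C1 + 3*a/4


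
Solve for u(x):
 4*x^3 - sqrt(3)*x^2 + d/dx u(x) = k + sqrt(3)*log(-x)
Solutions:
 u(x) = C1 - x^4 + sqrt(3)*x^3/3 + x*(k - sqrt(3)) + sqrt(3)*x*log(-x)


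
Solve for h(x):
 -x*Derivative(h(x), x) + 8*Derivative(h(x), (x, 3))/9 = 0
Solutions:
 h(x) = C1 + Integral(C2*airyai(3^(2/3)*x/2) + C3*airybi(3^(2/3)*x/2), x)


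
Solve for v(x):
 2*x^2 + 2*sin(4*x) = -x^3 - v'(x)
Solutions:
 v(x) = C1 - x^4/4 - 2*x^3/3 + cos(4*x)/2


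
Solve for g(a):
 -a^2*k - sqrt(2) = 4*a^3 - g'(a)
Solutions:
 g(a) = C1 + a^4 + a^3*k/3 + sqrt(2)*a


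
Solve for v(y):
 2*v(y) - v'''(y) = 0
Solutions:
 v(y) = C3*exp(2^(1/3)*y) + (C1*sin(2^(1/3)*sqrt(3)*y/2) + C2*cos(2^(1/3)*sqrt(3)*y/2))*exp(-2^(1/3)*y/2)


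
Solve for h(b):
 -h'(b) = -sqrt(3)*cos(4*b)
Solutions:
 h(b) = C1 + sqrt(3)*sin(4*b)/4


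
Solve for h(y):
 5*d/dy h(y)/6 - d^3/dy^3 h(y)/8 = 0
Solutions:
 h(y) = C1 + C2*exp(-2*sqrt(15)*y/3) + C3*exp(2*sqrt(15)*y/3)


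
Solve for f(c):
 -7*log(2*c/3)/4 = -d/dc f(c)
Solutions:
 f(c) = C1 + 7*c*log(c)/4 - 7*c*log(3)/4 - 7*c/4 + 7*c*log(2)/4


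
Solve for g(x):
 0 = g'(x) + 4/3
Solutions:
 g(x) = C1 - 4*x/3


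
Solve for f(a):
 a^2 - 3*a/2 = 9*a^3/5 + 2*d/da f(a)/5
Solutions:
 f(a) = C1 - 9*a^4/8 + 5*a^3/6 - 15*a^2/8


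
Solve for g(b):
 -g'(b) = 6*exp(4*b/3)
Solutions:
 g(b) = C1 - 9*exp(4*b/3)/2


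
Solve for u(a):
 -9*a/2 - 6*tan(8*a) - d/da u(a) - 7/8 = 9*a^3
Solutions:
 u(a) = C1 - 9*a^4/4 - 9*a^2/4 - 7*a/8 + 3*log(cos(8*a))/4


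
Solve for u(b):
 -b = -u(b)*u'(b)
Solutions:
 u(b) = -sqrt(C1 + b^2)
 u(b) = sqrt(C1 + b^2)


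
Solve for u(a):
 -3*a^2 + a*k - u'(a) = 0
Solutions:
 u(a) = C1 - a^3 + a^2*k/2


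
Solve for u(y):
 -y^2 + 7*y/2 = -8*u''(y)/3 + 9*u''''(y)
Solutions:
 u(y) = C1 + C2*y + C3*exp(-2*sqrt(6)*y/9) + C4*exp(2*sqrt(6)*y/9) + y^4/32 - 7*y^3/32 + 81*y^2/64


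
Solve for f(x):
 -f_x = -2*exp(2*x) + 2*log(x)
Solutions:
 f(x) = C1 - 2*x*log(x) + 2*x + exp(2*x)


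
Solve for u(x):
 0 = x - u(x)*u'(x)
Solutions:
 u(x) = -sqrt(C1 + x^2)
 u(x) = sqrt(C1 + x^2)


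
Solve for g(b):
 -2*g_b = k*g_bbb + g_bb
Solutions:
 g(b) = C1 + C2*exp(b*(sqrt(1 - 8*k) - 1)/(2*k)) + C3*exp(-b*(sqrt(1 - 8*k) + 1)/(2*k))


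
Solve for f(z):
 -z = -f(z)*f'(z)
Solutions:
 f(z) = -sqrt(C1 + z^2)
 f(z) = sqrt(C1 + z^2)


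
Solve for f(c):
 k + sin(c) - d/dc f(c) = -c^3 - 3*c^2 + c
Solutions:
 f(c) = C1 + c^4/4 + c^3 - c^2/2 + c*k - cos(c)


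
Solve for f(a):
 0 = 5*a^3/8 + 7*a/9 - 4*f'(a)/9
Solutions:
 f(a) = C1 + 45*a^4/128 + 7*a^2/8


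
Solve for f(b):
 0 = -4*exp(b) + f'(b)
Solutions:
 f(b) = C1 + 4*exp(b)


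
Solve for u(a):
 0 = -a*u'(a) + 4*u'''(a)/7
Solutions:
 u(a) = C1 + Integral(C2*airyai(14^(1/3)*a/2) + C3*airybi(14^(1/3)*a/2), a)


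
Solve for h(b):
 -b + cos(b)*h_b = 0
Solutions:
 h(b) = C1 + Integral(b/cos(b), b)


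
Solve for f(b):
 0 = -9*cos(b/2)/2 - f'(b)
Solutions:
 f(b) = C1 - 9*sin(b/2)


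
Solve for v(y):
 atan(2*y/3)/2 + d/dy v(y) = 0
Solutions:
 v(y) = C1 - y*atan(2*y/3)/2 + 3*log(4*y^2 + 9)/8


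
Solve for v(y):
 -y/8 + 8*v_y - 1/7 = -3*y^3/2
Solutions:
 v(y) = C1 - 3*y^4/64 + y^2/128 + y/56


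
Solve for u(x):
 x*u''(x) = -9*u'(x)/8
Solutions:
 u(x) = C1 + C2/x^(1/8)


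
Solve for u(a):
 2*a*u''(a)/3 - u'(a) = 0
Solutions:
 u(a) = C1 + C2*a^(5/2)


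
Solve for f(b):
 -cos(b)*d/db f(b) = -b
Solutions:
 f(b) = C1 + Integral(b/cos(b), b)


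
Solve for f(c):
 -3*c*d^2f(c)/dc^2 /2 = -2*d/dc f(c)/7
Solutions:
 f(c) = C1 + C2*c^(25/21)


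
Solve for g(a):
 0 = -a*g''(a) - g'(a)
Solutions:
 g(a) = C1 + C2*log(a)


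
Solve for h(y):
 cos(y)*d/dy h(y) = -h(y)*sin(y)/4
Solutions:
 h(y) = C1*cos(y)^(1/4)


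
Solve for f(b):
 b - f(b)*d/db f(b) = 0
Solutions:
 f(b) = -sqrt(C1 + b^2)
 f(b) = sqrt(C1 + b^2)


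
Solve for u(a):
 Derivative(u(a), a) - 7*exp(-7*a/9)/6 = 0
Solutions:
 u(a) = C1 - 3*exp(-7*a/9)/2


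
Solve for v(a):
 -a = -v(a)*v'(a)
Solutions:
 v(a) = -sqrt(C1 + a^2)
 v(a) = sqrt(C1 + a^2)


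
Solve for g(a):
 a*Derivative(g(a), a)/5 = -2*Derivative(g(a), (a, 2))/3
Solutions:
 g(a) = C1 + C2*erf(sqrt(15)*a/10)


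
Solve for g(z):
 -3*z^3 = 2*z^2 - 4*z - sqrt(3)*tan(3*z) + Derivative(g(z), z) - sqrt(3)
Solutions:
 g(z) = C1 - 3*z^4/4 - 2*z^3/3 + 2*z^2 + sqrt(3)*z - sqrt(3)*log(cos(3*z))/3


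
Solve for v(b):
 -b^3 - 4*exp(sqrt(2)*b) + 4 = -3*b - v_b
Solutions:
 v(b) = C1 + b^4/4 - 3*b^2/2 - 4*b + 2*sqrt(2)*exp(sqrt(2)*b)


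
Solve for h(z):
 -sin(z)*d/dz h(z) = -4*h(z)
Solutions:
 h(z) = C1*(cos(z)^2 - 2*cos(z) + 1)/(cos(z)^2 + 2*cos(z) + 1)


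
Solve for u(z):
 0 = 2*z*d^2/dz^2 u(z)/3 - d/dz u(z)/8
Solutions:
 u(z) = C1 + C2*z^(19/16)


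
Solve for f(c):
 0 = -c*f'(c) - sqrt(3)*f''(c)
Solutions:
 f(c) = C1 + C2*erf(sqrt(2)*3^(3/4)*c/6)


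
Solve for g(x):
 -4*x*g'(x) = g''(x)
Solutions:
 g(x) = C1 + C2*erf(sqrt(2)*x)


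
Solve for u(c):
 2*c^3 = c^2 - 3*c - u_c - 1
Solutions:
 u(c) = C1 - c^4/2 + c^3/3 - 3*c^2/2 - c


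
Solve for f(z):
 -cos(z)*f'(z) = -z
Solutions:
 f(z) = C1 + Integral(z/cos(z), z)


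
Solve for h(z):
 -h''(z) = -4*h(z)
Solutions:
 h(z) = C1*exp(-2*z) + C2*exp(2*z)


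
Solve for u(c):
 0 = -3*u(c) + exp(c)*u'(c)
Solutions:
 u(c) = C1*exp(-3*exp(-c))


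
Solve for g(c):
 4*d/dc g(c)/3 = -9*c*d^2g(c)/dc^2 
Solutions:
 g(c) = C1 + C2*c^(23/27)


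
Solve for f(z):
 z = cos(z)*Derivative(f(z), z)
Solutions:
 f(z) = C1 + Integral(z/cos(z), z)


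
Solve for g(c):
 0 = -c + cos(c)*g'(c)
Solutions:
 g(c) = C1 + Integral(c/cos(c), c)


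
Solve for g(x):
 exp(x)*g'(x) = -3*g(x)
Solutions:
 g(x) = C1*exp(3*exp(-x))


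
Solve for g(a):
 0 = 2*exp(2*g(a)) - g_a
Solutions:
 g(a) = log(-sqrt(-1/(C1 + 2*a))) - log(2)/2
 g(a) = log(-1/(C1 + 2*a))/2 - log(2)/2


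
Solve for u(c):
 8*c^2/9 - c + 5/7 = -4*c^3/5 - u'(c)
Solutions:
 u(c) = C1 - c^4/5 - 8*c^3/27 + c^2/2 - 5*c/7


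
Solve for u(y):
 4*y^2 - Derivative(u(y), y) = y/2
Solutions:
 u(y) = C1 + 4*y^3/3 - y^2/4


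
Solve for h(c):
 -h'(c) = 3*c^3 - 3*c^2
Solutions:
 h(c) = C1 - 3*c^4/4 + c^3


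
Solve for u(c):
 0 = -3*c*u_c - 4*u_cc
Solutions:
 u(c) = C1 + C2*erf(sqrt(6)*c/4)


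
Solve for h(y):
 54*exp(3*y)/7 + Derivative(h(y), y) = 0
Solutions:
 h(y) = C1 - 18*exp(3*y)/7


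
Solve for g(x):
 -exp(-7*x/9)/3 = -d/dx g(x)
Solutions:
 g(x) = C1 - 3*exp(-7*x/9)/7


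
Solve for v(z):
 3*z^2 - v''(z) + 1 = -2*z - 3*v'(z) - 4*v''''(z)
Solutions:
 v(z) = C1 + C4*exp(-z) - z^3/3 - 2*z^2/3 - 7*z/9 + (C2*sin(sqrt(2)*z/2) + C3*cos(sqrt(2)*z/2))*exp(z/2)


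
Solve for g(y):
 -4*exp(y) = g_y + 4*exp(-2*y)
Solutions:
 g(y) = C1 - 4*exp(y) + 2*exp(-2*y)


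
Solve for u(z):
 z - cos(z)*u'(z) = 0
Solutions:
 u(z) = C1 + Integral(z/cos(z), z)


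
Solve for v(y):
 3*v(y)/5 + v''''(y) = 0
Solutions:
 v(y) = (C1*sin(sqrt(2)*3^(1/4)*5^(3/4)*y/10) + C2*cos(sqrt(2)*3^(1/4)*5^(3/4)*y/10))*exp(-sqrt(2)*3^(1/4)*5^(3/4)*y/10) + (C3*sin(sqrt(2)*3^(1/4)*5^(3/4)*y/10) + C4*cos(sqrt(2)*3^(1/4)*5^(3/4)*y/10))*exp(sqrt(2)*3^(1/4)*5^(3/4)*y/10)


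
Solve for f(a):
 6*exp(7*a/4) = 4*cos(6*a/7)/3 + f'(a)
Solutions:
 f(a) = C1 + 24*exp(7*a/4)/7 - 14*sin(6*a/7)/9


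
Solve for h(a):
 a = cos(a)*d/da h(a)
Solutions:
 h(a) = C1 + Integral(a/cos(a), a)


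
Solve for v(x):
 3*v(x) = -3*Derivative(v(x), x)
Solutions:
 v(x) = C1*exp(-x)


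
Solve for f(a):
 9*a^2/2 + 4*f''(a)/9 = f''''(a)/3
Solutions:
 f(a) = C1 + C2*a + C3*exp(-2*sqrt(3)*a/3) + C4*exp(2*sqrt(3)*a/3) - 27*a^4/32 - 243*a^2/32


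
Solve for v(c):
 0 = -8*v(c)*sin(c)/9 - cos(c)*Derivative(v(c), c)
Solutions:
 v(c) = C1*cos(c)^(8/9)


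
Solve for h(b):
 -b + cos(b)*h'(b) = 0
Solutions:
 h(b) = C1 + Integral(b/cos(b), b)


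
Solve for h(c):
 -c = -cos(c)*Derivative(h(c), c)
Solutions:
 h(c) = C1 + Integral(c/cos(c), c)


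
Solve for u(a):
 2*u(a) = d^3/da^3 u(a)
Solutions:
 u(a) = C3*exp(2^(1/3)*a) + (C1*sin(2^(1/3)*sqrt(3)*a/2) + C2*cos(2^(1/3)*sqrt(3)*a/2))*exp(-2^(1/3)*a/2)


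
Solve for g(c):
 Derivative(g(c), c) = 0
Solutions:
 g(c) = C1


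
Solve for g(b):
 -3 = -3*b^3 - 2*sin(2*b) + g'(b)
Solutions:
 g(b) = C1 + 3*b^4/4 - 3*b - cos(2*b)


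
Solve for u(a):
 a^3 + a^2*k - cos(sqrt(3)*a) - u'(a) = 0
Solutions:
 u(a) = C1 + a^4/4 + a^3*k/3 - sqrt(3)*sin(sqrt(3)*a)/3


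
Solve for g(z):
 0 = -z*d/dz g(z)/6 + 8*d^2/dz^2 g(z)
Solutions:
 g(z) = C1 + C2*erfi(sqrt(6)*z/24)


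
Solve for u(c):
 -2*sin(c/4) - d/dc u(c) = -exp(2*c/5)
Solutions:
 u(c) = C1 + 5*exp(2*c/5)/2 + 8*cos(c/4)


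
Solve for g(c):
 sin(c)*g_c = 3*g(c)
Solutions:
 g(c) = C1*(cos(c) - 1)^(3/2)/(cos(c) + 1)^(3/2)


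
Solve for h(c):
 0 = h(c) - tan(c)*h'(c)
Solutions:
 h(c) = C1*sin(c)


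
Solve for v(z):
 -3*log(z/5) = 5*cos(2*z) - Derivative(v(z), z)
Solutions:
 v(z) = C1 + 3*z*log(z) - 3*z*log(5) - 3*z + 5*sin(2*z)/2


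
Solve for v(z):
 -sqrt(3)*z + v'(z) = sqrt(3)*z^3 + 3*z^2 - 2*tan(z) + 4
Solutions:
 v(z) = C1 + sqrt(3)*z^4/4 + z^3 + sqrt(3)*z^2/2 + 4*z + 2*log(cos(z))


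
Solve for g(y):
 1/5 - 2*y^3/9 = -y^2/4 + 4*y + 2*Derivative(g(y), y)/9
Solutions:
 g(y) = C1 - y^4/4 + 3*y^3/8 - 9*y^2 + 9*y/10


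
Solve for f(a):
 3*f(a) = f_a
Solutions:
 f(a) = C1*exp(3*a)


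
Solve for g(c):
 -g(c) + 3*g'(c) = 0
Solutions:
 g(c) = C1*exp(c/3)


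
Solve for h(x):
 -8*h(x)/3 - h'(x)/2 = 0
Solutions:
 h(x) = C1*exp(-16*x/3)


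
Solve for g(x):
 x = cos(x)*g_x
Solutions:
 g(x) = C1 + Integral(x/cos(x), x)


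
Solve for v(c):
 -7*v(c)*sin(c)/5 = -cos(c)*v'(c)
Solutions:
 v(c) = C1/cos(c)^(7/5)


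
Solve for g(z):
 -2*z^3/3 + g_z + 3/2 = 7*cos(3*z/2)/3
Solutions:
 g(z) = C1 + z^4/6 - 3*z/2 + 14*sin(3*z/2)/9


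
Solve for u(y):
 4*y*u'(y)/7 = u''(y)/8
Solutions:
 u(y) = C1 + C2*erfi(4*sqrt(7)*y/7)


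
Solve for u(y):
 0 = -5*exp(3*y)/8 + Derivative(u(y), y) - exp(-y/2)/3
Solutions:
 u(y) = C1 + 5*exp(3*y)/24 - 2*exp(-y/2)/3


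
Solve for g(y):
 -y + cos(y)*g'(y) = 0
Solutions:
 g(y) = C1 + Integral(y/cos(y), y)


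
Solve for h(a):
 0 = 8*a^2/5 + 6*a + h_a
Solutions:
 h(a) = C1 - 8*a^3/15 - 3*a^2


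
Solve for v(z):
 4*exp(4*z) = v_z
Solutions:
 v(z) = C1 + exp(4*z)


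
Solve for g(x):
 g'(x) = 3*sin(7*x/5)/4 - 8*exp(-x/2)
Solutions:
 g(x) = C1 - 15*cos(7*x/5)/28 + 16*exp(-x/2)


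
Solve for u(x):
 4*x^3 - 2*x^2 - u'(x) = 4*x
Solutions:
 u(x) = C1 + x^4 - 2*x^3/3 - 2*x^2


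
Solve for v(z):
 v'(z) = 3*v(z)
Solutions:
 v(z) = C1*exp(3*z)


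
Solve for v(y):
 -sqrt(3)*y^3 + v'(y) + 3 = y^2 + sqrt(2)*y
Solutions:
 v(y) = C1 + sqrt(3)*y^4/4 + y^3/3 + sqrt(2)*y^2/2 - 3*y


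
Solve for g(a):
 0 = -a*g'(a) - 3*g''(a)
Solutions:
 g(a) = C1 + C2*erf(sqrt(6)*a/6)


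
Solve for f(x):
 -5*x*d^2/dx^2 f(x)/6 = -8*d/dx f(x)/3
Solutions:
 f(x) = C1 + C2*x^(21/5)


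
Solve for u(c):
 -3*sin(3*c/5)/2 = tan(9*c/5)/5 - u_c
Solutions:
 u(c) = C1 - log(cos(9*c/5))/9 - 5*cos(3*c/5)/2


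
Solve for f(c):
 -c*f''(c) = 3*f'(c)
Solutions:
 f(c) = C1 + C2/c^2


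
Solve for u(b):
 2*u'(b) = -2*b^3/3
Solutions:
 u(b) = C1 - b^4/12


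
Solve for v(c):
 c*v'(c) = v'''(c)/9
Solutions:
 v(c) = C1 + Integral(C2*airyai(3^(2/3)*c) + C3*airybi(3^(2/3)*c), c)


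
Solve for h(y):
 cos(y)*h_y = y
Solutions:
 h(y) = C1 + Integral(y/cos(y), y)


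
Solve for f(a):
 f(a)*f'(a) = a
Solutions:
 f(a) = -sqrt(C1 + a^2)
 f(a) = sqrt(C1 + a^2)


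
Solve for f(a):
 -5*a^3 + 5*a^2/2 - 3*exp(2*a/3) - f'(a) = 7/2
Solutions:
 f(a) = C1 - 5*a^4/4 + 5*a^3/6 - 7*a/2 - 9*exp(2*a/3)/2


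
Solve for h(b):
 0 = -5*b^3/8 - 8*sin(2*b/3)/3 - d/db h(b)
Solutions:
 h(b) = C1 - 5*b^4/32 + 4*cos(2*b/3)


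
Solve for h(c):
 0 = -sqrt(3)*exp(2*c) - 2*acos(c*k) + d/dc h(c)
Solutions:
 h(c) = C1 + 2*Piecewise((c*acos(c*k) - sqrt(-c^2*k^2 + 1)/k, Ne(k, 0)), (pi*c/2, True)) + sqrt(3)*exp(2*c)/2


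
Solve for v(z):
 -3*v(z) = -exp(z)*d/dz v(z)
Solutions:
 v(z) = C1*exp(-3*exp(-z))


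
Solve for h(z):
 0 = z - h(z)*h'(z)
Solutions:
 h(z) = -sqrt(C1 + z^2)
 h(z) = sqrt(C1 + z^2)


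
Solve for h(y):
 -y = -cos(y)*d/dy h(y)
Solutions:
 h(y) = C1 + Integral(y/cos(y), y)


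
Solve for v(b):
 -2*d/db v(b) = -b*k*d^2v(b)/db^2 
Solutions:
 v(b) = C1 + b^(((re(k) + 2)*re(k) + im(k)^2)/(re(k)^2 + im(k)^2))*(C2*sin(2*log(b)*Abs(im(k))/(re(k)^2 + im(k)^2)) + C3*cos(2*log(b)*im(k)/(re(k)^2 + im(k)^2)))


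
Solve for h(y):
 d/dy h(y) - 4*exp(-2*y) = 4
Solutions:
 h(y) = C1 + 4*y - 2*exp(-2*y)


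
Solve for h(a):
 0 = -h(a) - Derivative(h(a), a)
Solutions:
 h(a) = C1*exp(-a)


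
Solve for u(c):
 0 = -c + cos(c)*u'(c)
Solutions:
 u(c) = C1 + Integral(c/cos(c), c)


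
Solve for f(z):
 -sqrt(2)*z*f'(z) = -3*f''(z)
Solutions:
 f(z) = C1 + C2*erfi(2^(3/4)*sqrt(3)*z/6)


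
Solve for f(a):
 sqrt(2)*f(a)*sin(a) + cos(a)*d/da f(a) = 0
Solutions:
 f(a) = C1*cos(a)^(sqrt(2))


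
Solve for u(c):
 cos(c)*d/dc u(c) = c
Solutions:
 u(c) = C1 + Integral(c/cos(c), c)


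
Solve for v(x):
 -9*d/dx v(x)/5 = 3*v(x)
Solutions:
 v(x) = C1*exp(-5*x/3)


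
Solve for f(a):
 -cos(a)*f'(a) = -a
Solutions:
 f(a) = C1 + Integral(a/cos(a), a)


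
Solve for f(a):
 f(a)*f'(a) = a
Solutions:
 f(a) = -sqrt(C1 + a^2)
 f(a) = sqrt(C1 + a^2)


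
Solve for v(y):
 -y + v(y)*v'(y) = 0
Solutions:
 v(y) = -sqrt(C1 + y^2)
 v(y) = sqrt(C1 + y^2)


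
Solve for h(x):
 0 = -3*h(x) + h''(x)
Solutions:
 h(x) = C1*exp(-sqrt(3)*x) + C2*exp(sqrt(3)*x)


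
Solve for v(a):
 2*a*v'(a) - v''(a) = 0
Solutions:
 v(a) = C1 + C2*erfi(a)


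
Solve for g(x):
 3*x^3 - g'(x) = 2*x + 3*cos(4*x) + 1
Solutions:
 g(x) = C1 + 3*x^4/4 - x^2 - x - 3*sin(4*x)/4


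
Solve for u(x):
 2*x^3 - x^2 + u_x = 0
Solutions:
 u(x) = C1 - x^4/2 + x^3/3


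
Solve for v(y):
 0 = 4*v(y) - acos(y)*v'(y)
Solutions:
 v(y) = C1*exp(4*Integral(1/acos(y), y))


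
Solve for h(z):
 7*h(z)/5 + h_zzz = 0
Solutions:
 h(z) = C3*exp(-5^(2/3)*7^(1/3)*z/5) + (C1*sin(sqrt(3)*5^(2/3)*7^(1/3)*z/10) + C2*cos(sqrt(3)*5^(2/3)*7^(1/3)*z/10))*exp(5^(2/3)*7^(1/3)*z/10)


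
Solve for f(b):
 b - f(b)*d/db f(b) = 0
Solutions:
 f(b) = -sqrt(C1 + b^2)
 f(b) = sqrt(C1 + b^2)


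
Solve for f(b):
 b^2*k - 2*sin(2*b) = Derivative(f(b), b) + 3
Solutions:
 f(b) = C1 + b^3*k/3 - 3*b + cos(2*b)


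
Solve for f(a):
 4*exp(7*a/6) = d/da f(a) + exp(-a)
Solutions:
 f(a) = C1 + 24*exp(7*a/6)/7 + exp(-a)


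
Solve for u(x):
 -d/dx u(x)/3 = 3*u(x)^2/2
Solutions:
 u(x) = 2/(C1 + 9*x)


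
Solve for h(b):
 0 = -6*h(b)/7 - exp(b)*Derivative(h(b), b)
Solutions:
 h(b) = C1*exp(6*exp(-b)/7)


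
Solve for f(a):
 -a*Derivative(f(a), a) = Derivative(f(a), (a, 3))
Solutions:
 f(a) = C1 + Integral(C2*airyai(-a) + C3*airybi(-a), a)


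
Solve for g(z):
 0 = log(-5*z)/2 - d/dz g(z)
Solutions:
 g(z) = C1 + z*log(-z)/2 + z*(-1 + log(5))/2


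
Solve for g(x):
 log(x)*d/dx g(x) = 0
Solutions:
 g(x) = C1


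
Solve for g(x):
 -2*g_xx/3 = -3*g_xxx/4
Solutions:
 g(x) = C1 + C2*x + C3*exp(8*x/9)


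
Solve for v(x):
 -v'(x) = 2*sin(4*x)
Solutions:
 v(x) = C1 + cos(4*x)/2


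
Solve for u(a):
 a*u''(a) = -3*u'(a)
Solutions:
 u(a) = C1 + C2/a^2


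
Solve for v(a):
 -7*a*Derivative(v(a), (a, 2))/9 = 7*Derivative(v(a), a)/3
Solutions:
 v(a) = C1 + C2/a^2


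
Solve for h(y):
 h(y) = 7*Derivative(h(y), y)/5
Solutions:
 h(y) = C1*exp(5*y/7)


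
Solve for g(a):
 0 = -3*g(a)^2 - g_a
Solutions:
 g(a) = 1/(C1 + 3*a)


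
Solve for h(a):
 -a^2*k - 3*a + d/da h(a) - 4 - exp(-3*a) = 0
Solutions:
 h(a) = C1 + a^3*k/3 + 3*a^2/2 + 4*a - exp(-3*a)/3


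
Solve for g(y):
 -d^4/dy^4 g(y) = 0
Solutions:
 g(y) = C1 + C2*y + C3*y^2 + C4*y^3


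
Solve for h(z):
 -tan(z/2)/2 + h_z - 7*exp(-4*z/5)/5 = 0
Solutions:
 h(z) = C1 + log(tan(z/2)^2 + 1)/2 - 7*exp(-4*z/5)/4


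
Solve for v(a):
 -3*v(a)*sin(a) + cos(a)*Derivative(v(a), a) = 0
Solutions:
 v(a) = C1/cos(a)^3


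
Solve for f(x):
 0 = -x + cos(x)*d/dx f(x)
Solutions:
 f(x) = C1 + Integral(x/cos(x), x)


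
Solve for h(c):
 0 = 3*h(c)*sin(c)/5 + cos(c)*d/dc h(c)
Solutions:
 h(c) = C1*cos(c)^(3/5)


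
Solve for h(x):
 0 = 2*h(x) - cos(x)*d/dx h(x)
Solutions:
 h(x) = C1*(sin(x) + 1)/(sin(x) - 1)


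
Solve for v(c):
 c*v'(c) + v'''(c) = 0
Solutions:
 v(c) = C1 + Integral(C2*airyai(-c) + C3*airybi(-c), c)


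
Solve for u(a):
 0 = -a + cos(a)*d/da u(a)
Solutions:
 u(a) = C1 + Integral(a/cos(a), a)


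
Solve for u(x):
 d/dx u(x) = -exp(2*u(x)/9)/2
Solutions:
 u(x) = 9*log(-sqrt(-1/(C1 - x))) + 9*log(3)
 u(x) = 9*log(-1/(C1 - x))/2 + 9*log(3)


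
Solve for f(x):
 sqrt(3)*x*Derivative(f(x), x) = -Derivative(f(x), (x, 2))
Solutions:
 f(x) = C1 + C2*erf(sqrt(2)*3^(1/4)*x/2)


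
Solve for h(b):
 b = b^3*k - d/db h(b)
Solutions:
 h(b) = C1 + b^4*k/4 - b^2/2


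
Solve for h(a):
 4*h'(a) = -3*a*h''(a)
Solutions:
 h(a) = C1 + C2/a^(1/3)


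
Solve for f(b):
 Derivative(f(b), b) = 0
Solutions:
 f(b) = C1


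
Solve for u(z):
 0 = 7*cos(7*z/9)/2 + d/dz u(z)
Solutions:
 u(z) = C1 - 9*sin(7*z/9)/2


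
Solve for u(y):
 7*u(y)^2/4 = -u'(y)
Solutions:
 u(y) = 4/(C1 + 7*y)


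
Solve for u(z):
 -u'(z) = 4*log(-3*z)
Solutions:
 u(z) = C1 - 4*z*log(-z) + 4*z*(1 - log(3))


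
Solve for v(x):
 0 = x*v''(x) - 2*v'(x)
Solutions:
 v(x) = C1 + C2*x^3


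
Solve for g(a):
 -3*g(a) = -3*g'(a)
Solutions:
 g(a) = C1*exp(a)


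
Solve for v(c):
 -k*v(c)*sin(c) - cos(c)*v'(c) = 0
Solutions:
 v(c) = C1*exp(k*log(cos(c)))


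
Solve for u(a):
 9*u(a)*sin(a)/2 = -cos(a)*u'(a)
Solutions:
 u(a) = C1*cos(a)^(9/2)


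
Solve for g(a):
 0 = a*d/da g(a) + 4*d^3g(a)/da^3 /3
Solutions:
 g(a) = C1 + Integral(C2*airyai(-6^(1/3)*a/2) + C3*airybi(-6^(1/3)*a/2), a)


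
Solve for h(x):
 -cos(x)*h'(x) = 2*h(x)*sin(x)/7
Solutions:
 h(x) = C1*cos(x)^(2/7)


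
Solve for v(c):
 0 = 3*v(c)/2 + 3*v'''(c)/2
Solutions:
 v(c) = C3*exp(-c) + (C1*sin(sqrt(3)*c/2) + C2*cos(sqrt(3)*c/2))*exp(c/2)


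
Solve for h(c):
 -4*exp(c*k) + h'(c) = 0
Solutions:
 h(c) = C1 + 4*exp(c*k)/k


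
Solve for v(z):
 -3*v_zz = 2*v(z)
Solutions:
 v(z) = C1*sin(sqrt(6)*z/3) + C2*cos(sqrt(6)*z/3)


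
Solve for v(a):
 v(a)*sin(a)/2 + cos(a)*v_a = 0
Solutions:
 v(a) = C1*sqrt(cos(a))


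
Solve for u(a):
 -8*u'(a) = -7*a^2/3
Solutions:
 u(a) = C1 + 7*a^3/72


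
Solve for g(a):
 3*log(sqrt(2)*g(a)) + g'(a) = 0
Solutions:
 2*Integral(1/(2*log(_y) + log(2)), (_y, g(a)))/3 = C1 - a


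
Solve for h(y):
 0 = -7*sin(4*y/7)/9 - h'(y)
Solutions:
 h(y) = C1 + 49*cos(4*y/7)/36


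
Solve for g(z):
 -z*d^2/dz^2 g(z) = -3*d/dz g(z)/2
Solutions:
 g(z) = C1 + C2*z^(5/2)


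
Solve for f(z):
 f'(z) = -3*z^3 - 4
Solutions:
 f(z) = C1 - 3*z^4/4 - 4*z


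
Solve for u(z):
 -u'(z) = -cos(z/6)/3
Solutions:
 u(z) = C1 + 2*sin(z/6)


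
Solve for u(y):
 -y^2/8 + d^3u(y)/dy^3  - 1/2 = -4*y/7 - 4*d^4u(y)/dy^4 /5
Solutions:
 u(y) = C1 + C2*y + C3*y^2 + C4*exp(-5*y/4) + y^5/480 - 9*y^4/280 + 391*y^3/2100


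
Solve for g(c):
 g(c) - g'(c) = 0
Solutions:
 g(c) = C1*exp(c)


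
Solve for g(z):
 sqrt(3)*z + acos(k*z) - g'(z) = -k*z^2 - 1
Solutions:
 g(z) = C1 + k*z^3/3 + sqrt(3)*z^2/2 + z + Piecewise((z*acos(k*z) - sqrt(-k^2*z^2 + 1)/k, Ne(k, 0)), (pi*z/2, True))


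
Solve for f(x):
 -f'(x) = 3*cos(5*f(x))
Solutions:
 f(x) = -asin((C1 + exp(30*x))/(C1 - exp(30*x)))/5 + pi/5
 f(x) = asin((C1 + exp(30*x))/(C1 - exp(30*x)))/5


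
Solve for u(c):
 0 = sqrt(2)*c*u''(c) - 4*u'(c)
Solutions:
 u(c) = C1 + C2*c^(1 + 2*sqrt(2))


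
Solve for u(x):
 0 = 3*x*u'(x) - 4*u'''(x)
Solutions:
 u(x) = C1 + Integral(C2*airyai(6^(1/3)*x/2) + C3*airybi(6^(1/3)*x/2), x)


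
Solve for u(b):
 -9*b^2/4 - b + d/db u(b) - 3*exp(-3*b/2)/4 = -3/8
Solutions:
 u(b) = C1 + 3*b^3/4 + b^2/2 - 3*b/8 - exp(-3*b/2)/2


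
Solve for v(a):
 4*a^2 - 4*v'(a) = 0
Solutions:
 v(a) = C1 + a^3/3


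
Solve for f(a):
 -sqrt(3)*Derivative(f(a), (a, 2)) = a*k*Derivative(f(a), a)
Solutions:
 f(a) = Piecewise((-sqrt(2)*3^(1/4)*sqrt(pi)*C1*erf(sqrt(2)*3^(3/4)*a*sqrt(k)/6)/(2*sqrt(k)) - C2, (k > 0) | (k < 0)), (-C1*a - C2, True))


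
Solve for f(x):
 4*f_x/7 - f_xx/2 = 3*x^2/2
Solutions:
 f(x) = C1 + C2*exp(8*x/7) + 7*x^3/8 + 147*x^2/64 + 1029*x/256


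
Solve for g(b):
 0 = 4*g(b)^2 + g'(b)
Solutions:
 g(b) = 1/(C1 + 4*b)


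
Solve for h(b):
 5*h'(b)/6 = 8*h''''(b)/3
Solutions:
 h(b) = C1 + C4*exp(2^(2/3)*5^(1/3)*b/4) + (C2*sin(2^(2/3)*sqrt(3)*5^(1/3)*b/8) + C3*cos(2^(2/3)*sqrt(3)*5^(1/3)*b/8))*exp(-2^(2/3)*5^(1/3)*b/8)


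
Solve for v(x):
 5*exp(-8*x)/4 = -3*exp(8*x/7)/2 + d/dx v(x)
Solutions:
 v(x) = C1 + 21*exp(8*x/7)/16 - 5*exp(-8*x)/32


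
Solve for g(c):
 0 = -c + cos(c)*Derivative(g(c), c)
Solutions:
 g(c) = C1 + Integral(c/cos(c), c)


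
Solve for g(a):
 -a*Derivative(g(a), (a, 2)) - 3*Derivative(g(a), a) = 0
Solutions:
 g(a) = C1 + C2/a^2


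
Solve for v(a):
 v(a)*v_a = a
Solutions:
 v(a) = -sqrt(C1 + a^2)
 v(a) = sqrt(C1 + a^2)


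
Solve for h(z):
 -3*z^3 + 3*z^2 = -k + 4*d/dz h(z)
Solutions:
 h(z) = C1 + k*z/4 - 3*z^4/16 + z^3/4


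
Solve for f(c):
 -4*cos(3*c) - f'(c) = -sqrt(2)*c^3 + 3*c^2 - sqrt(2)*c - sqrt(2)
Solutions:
 f(c) = C1 + sqrt(2)*c^4/4 - c^3 + sqrt(2)*c^2/2 + sqrt(2)*c - 4*sin(3*c)/3


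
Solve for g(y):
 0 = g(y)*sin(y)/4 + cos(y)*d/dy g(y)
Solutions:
 g(y) = C1*cos(y)^(1/4)


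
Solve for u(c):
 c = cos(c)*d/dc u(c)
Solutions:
 u(c) = C1 + Integral(c/cos(c), c)


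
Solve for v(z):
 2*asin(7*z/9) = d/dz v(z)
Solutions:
 v(z) = C1 + 2*z*asin(7*z/9) + 2*sqrt(81 - 49*z^2)/7


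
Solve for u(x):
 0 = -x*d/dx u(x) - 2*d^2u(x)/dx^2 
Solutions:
 u(x) = C1 + C2*erf(x/2)


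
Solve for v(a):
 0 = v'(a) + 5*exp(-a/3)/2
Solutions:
 v(a) = C1 + 15*exp(-a/3)/2


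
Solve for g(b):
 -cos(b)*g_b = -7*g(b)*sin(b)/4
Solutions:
 g(b) = C1/cos(b)^(7/4)


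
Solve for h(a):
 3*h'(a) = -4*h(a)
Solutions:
 h(a) = C1*exp(-4*a/3)


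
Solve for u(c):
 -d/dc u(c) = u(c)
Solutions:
 u(c) = C1*exp(-c)


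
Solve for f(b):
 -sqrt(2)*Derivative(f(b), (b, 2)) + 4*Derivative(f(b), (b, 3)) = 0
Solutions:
 f(b) = C1 + C2*b + C3*exp(sqrt(2)*b/4)


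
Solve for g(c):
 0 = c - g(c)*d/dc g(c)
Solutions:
 g(c) = -sqrt(C1 + c^2)
 g(c) = sqrt(C1 + c^2)


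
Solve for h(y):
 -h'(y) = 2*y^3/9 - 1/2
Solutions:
 h(y) = C1 - y^4/18 + y/2


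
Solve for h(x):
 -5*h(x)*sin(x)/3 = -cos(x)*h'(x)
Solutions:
 h(x) = C1/cos(x)^(5/3)


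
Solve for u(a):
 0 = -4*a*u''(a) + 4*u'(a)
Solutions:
 u(a) = C1 + C2*a^2


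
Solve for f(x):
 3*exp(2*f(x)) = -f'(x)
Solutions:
 f(x) = log(-sqrt(-1/(C1 - 3*x))) - log(2)/2
 f(x) = log(-1/(C1 - 3*x))/2 - log(2)/2


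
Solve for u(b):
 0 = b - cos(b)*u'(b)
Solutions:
 u(b) = C1 + Integral(b/cos(b), b)


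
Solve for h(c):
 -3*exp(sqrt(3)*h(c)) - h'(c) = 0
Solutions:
 h(c) = sqrt(3)*(2*log(1/(C1 + 3*c)) - log(3))/6


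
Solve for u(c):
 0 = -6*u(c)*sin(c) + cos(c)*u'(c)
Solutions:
 u(c) = C1/cos(c)^6


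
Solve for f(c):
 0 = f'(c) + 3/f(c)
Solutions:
 f(c) = -sqrt(C1 - 6*c)
 f(c) = sqrt(C1 - 6*c)


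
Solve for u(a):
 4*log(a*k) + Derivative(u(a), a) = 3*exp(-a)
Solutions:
 u(a) = C1 - 4*a*log(a*k) + 4*a - 3*exp(-a)


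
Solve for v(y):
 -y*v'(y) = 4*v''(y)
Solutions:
 v(y) = C1 + C2*erf(sqrt(2)*y/4)


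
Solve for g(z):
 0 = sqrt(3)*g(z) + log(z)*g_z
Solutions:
 g(z) = C1*exp(-sqrt(3)*li(z))


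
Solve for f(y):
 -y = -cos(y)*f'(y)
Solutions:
 f(y) = C1 + Integral(y/cos(y), y)


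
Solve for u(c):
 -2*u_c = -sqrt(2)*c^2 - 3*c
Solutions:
 u(c) = C1 + sqrt(2)*c^3/6 + 3*c^2/4


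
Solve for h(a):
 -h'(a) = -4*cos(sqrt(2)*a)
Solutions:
 h(a) = C1 + 2*sqrt(2)*sin(sqrt(2)*a)


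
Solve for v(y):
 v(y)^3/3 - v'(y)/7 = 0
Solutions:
 v(y) = -sqrt(6)*sqrt(-1/(C1 + 7*y))/2
 v(y) = sqrt(6)*sqrt(-1/(C1 + 7*y))/2


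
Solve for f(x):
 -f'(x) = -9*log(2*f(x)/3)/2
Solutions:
 -2*Integral(1/(log(_y) - log(3) + log(2)), (_y, f(x)))/9 = C1 - x


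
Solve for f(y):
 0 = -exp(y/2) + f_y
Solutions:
 f(y) = C1 + 2*exp(y/2)


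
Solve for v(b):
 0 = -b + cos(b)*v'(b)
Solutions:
 v(b) = C1 + Integral(b/cos(b), b)


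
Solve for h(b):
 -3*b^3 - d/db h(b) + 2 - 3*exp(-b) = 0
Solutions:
 h(b) = C1 - 3*b^4/4 + 2*b + 3*exp(-b)


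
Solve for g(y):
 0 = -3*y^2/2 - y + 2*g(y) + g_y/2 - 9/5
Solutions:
 g(y) = C1*exp(-4*y) + 3*y^2/4 + y/8 + 139/160


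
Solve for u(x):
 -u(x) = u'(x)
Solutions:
 u(x) = C1*exp(-x)


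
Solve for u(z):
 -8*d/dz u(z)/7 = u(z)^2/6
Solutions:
 u(z) = 48/(C1 + 7*z)


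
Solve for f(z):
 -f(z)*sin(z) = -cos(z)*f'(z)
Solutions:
 f(z) = C1/cos(z)


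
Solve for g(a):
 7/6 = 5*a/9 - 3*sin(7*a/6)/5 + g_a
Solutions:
 g(a) = C1 - 5*a^2/18 + 7*a/6 - 18*cos(7*a/6)/35


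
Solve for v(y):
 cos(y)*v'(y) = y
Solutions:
 v(y) = C1 + Integral(y/cos(y), y)


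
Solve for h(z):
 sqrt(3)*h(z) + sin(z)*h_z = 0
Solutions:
 h(z) = C1*(cos(z) + 1)^(sqrt(3)/2)/(cos(z) - 1)^(sqrt(3)/2)


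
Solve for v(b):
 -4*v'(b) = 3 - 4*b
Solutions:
 v(b) = C1 + b^2/2 - 3*b/4


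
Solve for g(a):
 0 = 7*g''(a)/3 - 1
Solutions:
 g(a) = C1 + C2*a + 3*a^2/14


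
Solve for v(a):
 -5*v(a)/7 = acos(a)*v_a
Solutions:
 v(a) = C1*exp(-5*Integral(1/acos(a), a)/7)


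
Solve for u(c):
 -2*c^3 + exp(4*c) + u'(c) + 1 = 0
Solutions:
 u(c) = C1 + c^4/2 - c - exp(4*c)/4


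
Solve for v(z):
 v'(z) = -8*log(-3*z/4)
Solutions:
 v(z) = C1 - 8*z*log(-z) + 8*z*(-log(3) + 1 + 2*log(2))


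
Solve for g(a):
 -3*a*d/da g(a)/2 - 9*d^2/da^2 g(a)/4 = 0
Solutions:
 g(a) = C1 + C2*erf(sqrt(3)*a/3)


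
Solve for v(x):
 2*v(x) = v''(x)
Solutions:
 v(x) = C1*exp(-sqrt(2)*x) + C2*exp(sqrt(2)*x)


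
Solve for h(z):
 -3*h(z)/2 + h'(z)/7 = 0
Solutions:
 h(z) = C1*exp(21*z/2)


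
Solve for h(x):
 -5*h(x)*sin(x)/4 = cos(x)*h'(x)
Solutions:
 h(x) = C1*cos(x)^(5/4)


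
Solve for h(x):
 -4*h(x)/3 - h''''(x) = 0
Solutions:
 h(x) = (C1*sin(3^(3/4)*x/3) + C2*cos(3^(3/4)*x/3))*exp(-3^(3/4)*x/3) + (C3*sin(3^(3/4)*x/3) + C4*cos(3^(3/4)*x/3))*exp(3^(3/4)*x/3)


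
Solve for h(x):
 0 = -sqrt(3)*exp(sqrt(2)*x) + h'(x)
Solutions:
 h(x) = C1 + sqrt(6)*exp(sqrt(2)*x)/2


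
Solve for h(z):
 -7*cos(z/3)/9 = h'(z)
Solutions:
 h(z) = C1 - 7*sin(z/3)/3


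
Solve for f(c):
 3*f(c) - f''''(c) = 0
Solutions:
 f(c) = C1*exp(-3^(1/4)*c) + C2*exp(3^(1/4)*c) + C3*sin(3^(1/4)*c) + C4*cos(3^(1/4)*c)


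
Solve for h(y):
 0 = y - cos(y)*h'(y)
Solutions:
 h(y) = C1 + Integral(y/cos(y), y)
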